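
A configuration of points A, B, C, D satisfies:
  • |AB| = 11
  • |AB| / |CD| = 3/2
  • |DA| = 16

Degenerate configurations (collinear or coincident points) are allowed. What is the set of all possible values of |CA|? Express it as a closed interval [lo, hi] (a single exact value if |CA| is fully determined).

|CA| ∈ [26/3, 70/3]  (≈ [8.6667, 23.3333])

|AB| ∈ {11}
|AD| ∈ {16}
|CD| ∈ {22/3}
|BD| ∈ [5, 27]
|AC| ∈ [26/3, 70/3]
|BC| ∈ [0, 103/3]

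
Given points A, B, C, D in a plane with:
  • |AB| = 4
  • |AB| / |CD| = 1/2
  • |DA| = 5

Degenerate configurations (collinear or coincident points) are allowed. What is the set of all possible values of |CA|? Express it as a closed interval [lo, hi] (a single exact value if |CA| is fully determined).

|AB| ∈ {4}
|AD| ∈ {5}
|CD| ∈ {8}
|BD| ∈ [1, 9]
|AC| ∈ [3, 13]
|BC| ∈ [0, 17]

|CA| ∈ [3, 13]  (≈ [3.0000, 13.0000])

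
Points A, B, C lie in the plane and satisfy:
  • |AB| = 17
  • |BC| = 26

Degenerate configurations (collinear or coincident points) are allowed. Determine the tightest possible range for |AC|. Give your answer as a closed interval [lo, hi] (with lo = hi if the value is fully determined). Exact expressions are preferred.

|AB| ∈ {17}
|BC| ∈ {26}
|AC| ∈ [9, 43]

|AC| ∈ [9, 43]  (≈ [9.0000, 43.0000])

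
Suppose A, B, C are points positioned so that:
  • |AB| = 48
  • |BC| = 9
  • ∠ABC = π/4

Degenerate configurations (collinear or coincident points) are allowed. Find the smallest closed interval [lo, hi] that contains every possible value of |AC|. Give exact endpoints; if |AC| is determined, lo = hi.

|AC| = 3·√(265 - 48·√(2))  (≈ 42.1196)

|AB| ∈ {48}
|BC| ∈ {9}
|AC| ∈ {3·√(265 - 48·√(2))}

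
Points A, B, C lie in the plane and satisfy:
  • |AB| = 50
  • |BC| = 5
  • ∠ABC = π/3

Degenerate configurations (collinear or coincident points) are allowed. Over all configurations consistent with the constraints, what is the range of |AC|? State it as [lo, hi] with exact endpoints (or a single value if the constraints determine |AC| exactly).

|AC| = 5·√(91)  (≈ 47.6970)

|AB| ∈ {50}
|BC| ∈ {5}
|AC| ∈ {5·√(91)}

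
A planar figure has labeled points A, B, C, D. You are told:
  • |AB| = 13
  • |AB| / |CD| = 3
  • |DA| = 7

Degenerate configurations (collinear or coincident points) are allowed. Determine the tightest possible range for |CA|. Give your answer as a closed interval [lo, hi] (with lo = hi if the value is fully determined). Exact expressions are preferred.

|AB| ∈ {13}
|AD| ∈ {7}
|CD| ∈ {13/3}
|BD| ∈ [6, 20]
|AC| ∈ [8/3, 34/3]
|BC| ∈ [5/3, 73/3]

|CA| ∈ [8/3, 34/3]  (≈ [2.6667, 11.3333])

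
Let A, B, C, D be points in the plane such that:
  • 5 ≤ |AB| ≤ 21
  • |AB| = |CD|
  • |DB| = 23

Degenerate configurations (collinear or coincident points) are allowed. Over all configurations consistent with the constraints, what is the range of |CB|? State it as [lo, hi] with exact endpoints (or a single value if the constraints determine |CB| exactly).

|AB| ∈ [5, 21]
|BD| ∈ {23}
|CD| ∈ [5, 21]
|AD| ∈ [2, 44]
|BC| ∈ [2, 44]
|AC| ∈ [0, 65]

|CB| ∈ [2, 44]  (≈ [2.0000, 44.0000])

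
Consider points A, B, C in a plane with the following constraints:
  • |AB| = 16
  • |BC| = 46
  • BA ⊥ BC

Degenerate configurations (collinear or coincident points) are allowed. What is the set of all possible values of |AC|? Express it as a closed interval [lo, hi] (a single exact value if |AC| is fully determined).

|AB| ∈ {16}
|BC| ∈ {46}
|AC| ∈ {2·√(593)}

|AC| = 2·√(593)  (≈ 48.7032)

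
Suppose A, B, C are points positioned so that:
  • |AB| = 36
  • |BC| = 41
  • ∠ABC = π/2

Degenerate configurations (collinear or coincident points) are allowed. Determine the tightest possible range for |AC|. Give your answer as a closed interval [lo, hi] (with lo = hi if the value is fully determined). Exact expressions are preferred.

|AC| = √(2977)  (≈ 54.5619)

|AB| ∈ {36}
|BC| ∈ {41}
|AC| ∈ {√(2977)}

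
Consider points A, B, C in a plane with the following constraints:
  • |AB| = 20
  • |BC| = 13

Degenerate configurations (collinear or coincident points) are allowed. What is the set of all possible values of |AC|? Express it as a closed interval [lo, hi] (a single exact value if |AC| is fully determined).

|AC| ∈ [7, 33]  (≈ [7.0000, 33.0000])

|AB| ∈ {20}
|BC| ∈ {13}
|AC| ∈ [7, 33]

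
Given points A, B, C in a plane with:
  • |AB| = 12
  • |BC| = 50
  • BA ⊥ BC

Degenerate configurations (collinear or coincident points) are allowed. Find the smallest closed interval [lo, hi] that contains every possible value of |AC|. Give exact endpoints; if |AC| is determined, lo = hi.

|AB| ∈ {12}
|BC| ∈ {50}
|AC| ∈ {2·√(661)}

|AC| = 2·√(661)  (≈ 51.4198)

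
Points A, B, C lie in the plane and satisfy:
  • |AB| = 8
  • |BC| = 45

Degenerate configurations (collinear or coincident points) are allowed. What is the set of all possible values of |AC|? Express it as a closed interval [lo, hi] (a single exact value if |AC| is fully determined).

|AB| ∈ {8}
|BC| ∈ {45}
|AC| ∈ [37, 53]

|AC| ∈ [37, 53]  (≈ [37.0000, 53.0000])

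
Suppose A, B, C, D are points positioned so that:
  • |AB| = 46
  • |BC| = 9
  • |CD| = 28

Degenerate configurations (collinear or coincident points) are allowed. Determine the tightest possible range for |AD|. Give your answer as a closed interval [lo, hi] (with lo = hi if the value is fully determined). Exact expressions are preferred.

|AB| ∈ {46}
|BC| ∈ {9}
|CD| ∈ {28}
|AC| ∈ [37, 55]
|BD| ∈ [19, 37]
|AD| ∈ [9, 83]

|AD| ∈ [9, 83]  (≈ [9.0000, 83.0000])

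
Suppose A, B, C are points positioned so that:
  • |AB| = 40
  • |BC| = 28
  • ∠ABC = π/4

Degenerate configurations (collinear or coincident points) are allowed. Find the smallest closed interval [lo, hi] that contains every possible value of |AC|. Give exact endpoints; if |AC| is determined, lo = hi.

|AB| ∈ {40}
|BC| ∈ {28}
|AC| ∈ {4·√(149 - 70·√(2))}

|AC| = 4·√(149 - 70·√(2))  (≈ 28.2857)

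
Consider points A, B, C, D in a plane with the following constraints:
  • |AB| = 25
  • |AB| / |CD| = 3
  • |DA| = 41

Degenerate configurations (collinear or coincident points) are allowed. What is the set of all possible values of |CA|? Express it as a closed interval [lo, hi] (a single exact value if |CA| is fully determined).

|AB| ∈ {25}
|AD| ∈ {41}
|CD| ∈ {25/3}
|BD| ∈ [16, 66]
|AC| ∈ [98/3, 148/3]
|BC| ∈ [23/3, 223/3]

|CA| ∈ [98/3, 148/3]  (≈ [32.6667, 49.3333])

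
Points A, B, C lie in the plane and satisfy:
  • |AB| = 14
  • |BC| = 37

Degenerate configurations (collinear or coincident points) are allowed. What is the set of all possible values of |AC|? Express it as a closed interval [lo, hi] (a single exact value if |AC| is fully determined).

|AB| ∈ {14}
|BC| ∈ {37}
|AC| ∈ [23, 51]

|AC| ∈ [23, 51]  (≈ [23.0000, 51.0000])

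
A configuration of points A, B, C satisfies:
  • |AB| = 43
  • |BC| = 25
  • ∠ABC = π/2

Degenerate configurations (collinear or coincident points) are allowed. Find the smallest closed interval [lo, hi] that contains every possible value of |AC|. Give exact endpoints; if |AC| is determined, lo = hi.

|AC| = √(2474)  (≈ 49.7393)

|AB| ∈ {43}
|BC| ∈ {25}
|AC| ∈ {√(2474)}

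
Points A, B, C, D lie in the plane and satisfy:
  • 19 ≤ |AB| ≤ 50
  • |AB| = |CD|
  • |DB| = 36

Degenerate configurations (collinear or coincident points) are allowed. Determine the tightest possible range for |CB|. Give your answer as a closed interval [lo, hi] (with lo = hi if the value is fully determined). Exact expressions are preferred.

|AB| ∈ [19, 50]
|BD| ∈ {36}
|CD| ∈ [19, 50]
|AD| ∈ [0, 86]
|BC| ∈ [0, 86]
|AC| ∈ [0, 136]

|CB| ∈ [0, 86]  (≈ [0.0000, 86.0000])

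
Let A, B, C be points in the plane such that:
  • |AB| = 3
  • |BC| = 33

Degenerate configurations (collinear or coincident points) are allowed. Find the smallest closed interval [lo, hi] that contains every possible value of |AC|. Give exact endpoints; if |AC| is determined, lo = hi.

|AB| ∈ {3}
|BC| ∈ {33}
|AC| ∈ [30, 36]

|AC| ∈ [30, 36]  (≈ [30.0000, 36.0000])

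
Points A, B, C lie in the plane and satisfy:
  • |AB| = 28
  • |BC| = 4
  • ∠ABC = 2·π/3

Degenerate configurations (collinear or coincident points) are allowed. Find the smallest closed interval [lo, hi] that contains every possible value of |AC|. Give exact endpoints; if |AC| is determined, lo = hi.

|AC| = 4·√(57)  (≈ 30.1993)

|AB| ∈ {28}
|BC| ∈ {4}
|AC| ∈ {4·√(57)}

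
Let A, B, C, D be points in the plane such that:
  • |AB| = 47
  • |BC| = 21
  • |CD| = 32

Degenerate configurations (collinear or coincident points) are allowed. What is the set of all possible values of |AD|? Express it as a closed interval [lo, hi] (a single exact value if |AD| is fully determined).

|AB| ∈ {47}
|BC| ∈ {21}
|CD| ∈ {32}
|AC| ∈ [26, 68]
|BD| ∈ [11, 53]
|AD| ∈ [0, 100]

|AD| ∈ [0, 100]  (≈ [0.0000, 100.0000])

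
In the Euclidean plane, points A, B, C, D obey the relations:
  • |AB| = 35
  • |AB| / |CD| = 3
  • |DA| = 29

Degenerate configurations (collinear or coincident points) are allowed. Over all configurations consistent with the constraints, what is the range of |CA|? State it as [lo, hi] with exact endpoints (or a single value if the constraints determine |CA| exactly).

|CA| ∈ [52/3, 122/3]  (≈ [17.3333, 40.6667])

|AB| ∈ {35}
|AD| ∈ {29}
|CD| ∈ {35/3}
|BD| ∈ [6, 64]
|AC| ∈ [52/3, 122/3]
|BC| ∈ [0, 227/3]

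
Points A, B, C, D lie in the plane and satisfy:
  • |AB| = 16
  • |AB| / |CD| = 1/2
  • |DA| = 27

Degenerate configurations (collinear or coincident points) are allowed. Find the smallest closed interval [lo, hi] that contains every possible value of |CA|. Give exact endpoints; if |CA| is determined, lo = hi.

|CA| ∈ [5, 59]  (≈ [5.0000, 59.0000])

|AB| ∈ {16}
|AD| ∈ {27}
|CD| ∈ {32}
|BD| ∈ [11, 43]
|AC| ∈ [5, 59]
|BC| ∈ [0, 75]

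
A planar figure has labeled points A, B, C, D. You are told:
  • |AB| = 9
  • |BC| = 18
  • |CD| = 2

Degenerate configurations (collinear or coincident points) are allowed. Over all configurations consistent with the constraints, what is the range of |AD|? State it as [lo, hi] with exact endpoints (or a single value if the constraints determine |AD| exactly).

|AB| ∈ {9}
|BC| ∈ {18}
|CD| ∈ {2}
|AC| ∈ [9, 27]
|BD| ∈ [16, 20]
|AD| ∈ [7, 29]

|AD| ∈ [7, 29]  (≈ [7.0000, 29.0000])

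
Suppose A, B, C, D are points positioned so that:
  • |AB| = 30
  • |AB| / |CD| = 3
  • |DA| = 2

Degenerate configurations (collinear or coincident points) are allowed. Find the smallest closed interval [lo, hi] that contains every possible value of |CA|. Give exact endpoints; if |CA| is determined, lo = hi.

|AB| ∈ {30}
|AD| ∈ {2}
|CD| ∈ {10}
|BD| ∈ [28, 32]
|AC| ∈ [8, 12]
|BC| ∈ [18, 42]

|CA| ∈ [8, 12]  (≈ [8.0000, 12.0000])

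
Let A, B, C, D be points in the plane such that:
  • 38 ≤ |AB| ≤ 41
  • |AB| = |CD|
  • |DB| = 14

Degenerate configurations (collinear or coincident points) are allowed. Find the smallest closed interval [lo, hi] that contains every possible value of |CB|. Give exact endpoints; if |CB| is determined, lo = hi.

|AB| ∈ [38, 41]
|BD| ∈ {14}
|CD| ∈ [38, 41]
|AD| ∈ [24, 55]
|BC| ∈ [24, 55]
|AC| ∈ [0, 96]

|CB| ∈ [24, 55]  (≈ [24.0000, 55.0000])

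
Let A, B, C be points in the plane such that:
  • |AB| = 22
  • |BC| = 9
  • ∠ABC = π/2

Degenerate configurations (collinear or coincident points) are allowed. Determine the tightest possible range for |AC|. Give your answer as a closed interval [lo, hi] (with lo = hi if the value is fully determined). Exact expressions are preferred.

|AC| = √(565)  (≈ 23.7697)

|AB| ∈ {22}
|BC| ∈ {9}
|AC| ∈ {√(565)}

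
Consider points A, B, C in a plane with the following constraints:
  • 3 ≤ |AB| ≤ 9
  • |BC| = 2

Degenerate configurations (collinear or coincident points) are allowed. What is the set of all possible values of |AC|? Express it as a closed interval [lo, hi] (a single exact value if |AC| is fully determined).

|AB| ∈ [3, 9]
|BC| ∈ {2}
|AC| ∈ [1, 11]

|AC| ∈ [1, 11]  (≈ [1.0000, 11.0000])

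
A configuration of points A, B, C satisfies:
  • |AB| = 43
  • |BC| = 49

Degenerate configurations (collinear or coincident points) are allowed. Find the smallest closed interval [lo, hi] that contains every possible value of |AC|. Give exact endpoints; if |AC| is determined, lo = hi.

|AB| ∈ {43}
|BC| ∈ {49}
|AC| ∈ [6, 92]

|AC| ∈ [6, 92]  (≈ [6.0000, 92.0000])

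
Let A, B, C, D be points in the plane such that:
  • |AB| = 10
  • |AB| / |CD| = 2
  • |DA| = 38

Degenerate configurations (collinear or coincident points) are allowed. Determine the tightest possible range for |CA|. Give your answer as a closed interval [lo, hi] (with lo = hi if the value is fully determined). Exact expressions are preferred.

|CA| ∈ [33, 43]  (≈ [33.0000, 43.0000])

|AB| ∈ {10}
|AD| ∈ {38}
|CD| ∈ {5}
|BD| ∈ [28, 48]
|AC| ∈ [33, 43]
|BC| ∈ [23, 53]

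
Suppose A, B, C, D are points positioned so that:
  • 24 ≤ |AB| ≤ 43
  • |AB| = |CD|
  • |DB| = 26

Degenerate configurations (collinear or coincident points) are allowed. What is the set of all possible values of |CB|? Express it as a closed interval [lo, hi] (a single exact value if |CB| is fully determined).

|AB| ∈ [24, 43]
|BD| ∈ {26}
|CD| ∈ [24, 43]
|AD| ∈ [0, 69]
|BC| ∈ [0, 69]
|AC| ∈ [0, 112]

|CB| ∈ [0, 69]  (≈ [0.0000, 69.0000])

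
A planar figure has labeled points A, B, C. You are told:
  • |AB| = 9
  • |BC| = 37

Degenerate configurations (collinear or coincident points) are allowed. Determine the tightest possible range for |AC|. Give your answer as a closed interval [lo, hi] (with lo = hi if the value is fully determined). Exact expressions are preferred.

|AC| ∈ [28, 46]  (≈ [28.0000, 46.0000])

|AB| ∈ {9}
|BC| ∈ {37}
|AC| ∈ [28, 46]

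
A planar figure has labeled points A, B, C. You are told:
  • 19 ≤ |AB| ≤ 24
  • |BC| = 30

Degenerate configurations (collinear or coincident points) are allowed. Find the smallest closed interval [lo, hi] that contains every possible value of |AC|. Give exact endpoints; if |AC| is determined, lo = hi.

|AB| ∈ [19, 24]
|BC| ∈ {30}
|AC| ∈ [6, 54]

|AC| ∈ [6, 54]  (≈ [6.0000, 54.0000])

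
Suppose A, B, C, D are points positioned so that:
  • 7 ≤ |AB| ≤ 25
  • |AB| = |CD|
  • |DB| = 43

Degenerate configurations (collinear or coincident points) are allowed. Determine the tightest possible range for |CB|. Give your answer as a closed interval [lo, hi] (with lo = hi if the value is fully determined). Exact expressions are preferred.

|AB| ∈ [7, 25]
|BD| ∈ {43}
|CD| ∈ [7, 25]
|AD| ∈ [18, 68]
|BC| ∈ [18, 68]
|AC| ∈ [0, 93]

|CB| ∈ [18, 68]  (≈ [18.0000, 68.0000])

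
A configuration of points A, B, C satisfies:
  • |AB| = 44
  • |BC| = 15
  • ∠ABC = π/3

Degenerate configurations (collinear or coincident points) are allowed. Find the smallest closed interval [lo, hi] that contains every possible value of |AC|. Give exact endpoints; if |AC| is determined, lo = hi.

|AB| ∈ {44}
|BC| ∈ {15}
|AC| ∈ {√(1501)}

|AC| = √(1501)  (≈ 38.7427)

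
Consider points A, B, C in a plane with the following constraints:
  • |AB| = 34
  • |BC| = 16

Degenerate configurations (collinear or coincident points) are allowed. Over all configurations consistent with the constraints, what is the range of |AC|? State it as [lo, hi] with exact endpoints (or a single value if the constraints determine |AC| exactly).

|AC| ∈ [18, 50]  (≈ [18.0000, 50.0000])

|AB| ∈ {34}
|BC| ∈ {16}
|AC| ∈ [18, 50]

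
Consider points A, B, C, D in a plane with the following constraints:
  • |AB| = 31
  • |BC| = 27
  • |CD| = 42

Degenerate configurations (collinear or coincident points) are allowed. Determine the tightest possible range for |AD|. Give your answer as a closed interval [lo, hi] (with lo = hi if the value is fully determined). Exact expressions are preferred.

|AB| ∈ {31}
|BC| ∈ {27}
|CD| ∈ {42}
|AC| ∈ [4, 58]
|BD| ∈ [15, 69]
|AD| ∈ [0, 100]

|AD| ∈ [0, 100]  (≈ [0.0000, 100.0000])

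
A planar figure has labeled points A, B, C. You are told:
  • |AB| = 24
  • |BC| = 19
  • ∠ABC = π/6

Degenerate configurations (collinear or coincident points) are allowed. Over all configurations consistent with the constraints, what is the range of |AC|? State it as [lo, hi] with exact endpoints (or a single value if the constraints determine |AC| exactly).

|AB| ∈ {24}
|BC| ∈ {19}
|AC| ∈ {√(937 - 456·√(3))}

|AC| = √(937 - 456·√(3))  (≈ 12.1320)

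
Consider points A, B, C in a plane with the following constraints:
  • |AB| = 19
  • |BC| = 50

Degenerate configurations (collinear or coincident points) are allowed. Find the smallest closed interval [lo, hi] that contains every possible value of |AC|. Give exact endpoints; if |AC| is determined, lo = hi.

|AB| ∈ {19}
|BC| ∈ {50}
|AC| ∈ [31, 69]

|AC| ∈ [31, 69]  (≈ [31.0000, 69.0000])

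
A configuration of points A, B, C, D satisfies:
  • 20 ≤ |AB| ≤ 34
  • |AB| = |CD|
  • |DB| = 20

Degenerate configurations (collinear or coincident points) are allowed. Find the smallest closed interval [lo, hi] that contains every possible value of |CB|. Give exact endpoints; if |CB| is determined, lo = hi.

|CB| ∈ [0, 54]  (≈ [0.0000, 54.0000])

|AB| ∈ [20, 34]
|BD| ∈ {20}
|CD| ∈ [20, 34]
|AD| ∈ [0, 54]
|BC| ∈ [0, 54]
|AC| ∈ [0, 88]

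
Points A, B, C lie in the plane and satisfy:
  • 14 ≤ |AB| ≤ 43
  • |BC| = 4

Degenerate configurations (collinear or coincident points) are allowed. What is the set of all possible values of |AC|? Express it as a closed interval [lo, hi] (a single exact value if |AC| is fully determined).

|AB| ∈ [14, 43]
|BC| ∈ {4}
|AC| ∈ [10, 47]

|AC| ∈ [10, 47]  (≈ [10.0000, 47.0000])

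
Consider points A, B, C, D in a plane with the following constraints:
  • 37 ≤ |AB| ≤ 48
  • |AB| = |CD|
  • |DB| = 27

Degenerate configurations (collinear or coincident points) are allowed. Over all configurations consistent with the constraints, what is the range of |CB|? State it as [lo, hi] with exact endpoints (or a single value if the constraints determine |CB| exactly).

|CB| ∈ [10, 75]  (≈ [10.0000, 75.0000])

|AB| ∈ [37, 48]
|BD| ∈ {27}
|CD| ∈ [37, 48]
|AD| ∈ [10, 75]
|BC| ∈ [10, 75]
|AC| ∈ [0, 123]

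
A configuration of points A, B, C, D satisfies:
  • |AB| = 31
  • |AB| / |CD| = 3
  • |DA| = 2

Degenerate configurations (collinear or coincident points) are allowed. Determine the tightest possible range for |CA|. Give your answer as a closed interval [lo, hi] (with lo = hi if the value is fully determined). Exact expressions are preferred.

|CA| ∈ [25/3, 37/3]  (≈ [8.3333, 12.3333])

|AB| ∈ {31}
|AD| ∈ {2}
|CD| ∈ {31/3}
|BD| ∈ [29, 33]
|AC| ∈ [25/3, 37/3]
|BC| ∈ [56/3, 130/3]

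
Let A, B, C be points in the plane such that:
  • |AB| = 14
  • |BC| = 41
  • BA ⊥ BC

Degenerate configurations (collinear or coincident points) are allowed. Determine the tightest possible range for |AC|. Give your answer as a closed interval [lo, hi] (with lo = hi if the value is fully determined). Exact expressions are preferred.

|AB| ∈ {14}
|BC| ∈ {41}
|AC| ∈ {√(1877)}

|AC| = √(1877)  (≈ 43.3244)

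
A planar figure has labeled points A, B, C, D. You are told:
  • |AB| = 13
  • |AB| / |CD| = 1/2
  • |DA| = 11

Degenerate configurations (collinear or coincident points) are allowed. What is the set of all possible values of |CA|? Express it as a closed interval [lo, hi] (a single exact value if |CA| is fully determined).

|CA| ∈ [15, 37]  (≈ [15.0000, 37.0000])

|AB| ∈ {13}
|AD| ∈ {11}
|CD| ∈ {26}
|BD| ∈ [2, 24]
|AC| ∈ [15, 37]
|BC| ∈ [2, 50]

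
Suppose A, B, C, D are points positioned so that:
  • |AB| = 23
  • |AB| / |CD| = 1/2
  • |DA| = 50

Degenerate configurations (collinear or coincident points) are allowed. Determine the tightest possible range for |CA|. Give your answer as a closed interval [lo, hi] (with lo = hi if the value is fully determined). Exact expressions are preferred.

|AB| ∈ {23}
|AD| ∈ {50}
|CD| ∈ {46}
|BD| ∈ [27, 73]
|AC| ∈ [4, 96]
|BC| ∈ [0, 119]

|CA| ∈ [4, 96]  (≈ [4.0000, 96.0000])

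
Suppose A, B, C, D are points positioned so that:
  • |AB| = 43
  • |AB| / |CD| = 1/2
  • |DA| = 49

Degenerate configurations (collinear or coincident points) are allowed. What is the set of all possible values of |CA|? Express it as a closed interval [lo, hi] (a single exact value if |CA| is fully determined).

|AB| ∈ {43}
|AD| ∈ {49}
|CD| ∈ {86}
|BD| ∈ [6, 92]
|AC| ∈ [37, 135]
|BC| ∈ [0, 178]

|CA| ∈ [37, 135]  (≈ [37.0000, 135.0000])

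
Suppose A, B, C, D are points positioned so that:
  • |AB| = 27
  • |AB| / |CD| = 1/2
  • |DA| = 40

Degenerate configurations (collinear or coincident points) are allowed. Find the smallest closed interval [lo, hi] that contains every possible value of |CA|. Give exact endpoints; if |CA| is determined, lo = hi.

|AB| ∈ {27}
|AD| ∈ {40}
|CD| ∈ {54}
|BD| ∈ [13, 67]
|AC| ∈ [14, 94]
|BC| ∈ [0, 121]

|CA| ∈ [14, 94]  (≈ [14.0000, 94.0000])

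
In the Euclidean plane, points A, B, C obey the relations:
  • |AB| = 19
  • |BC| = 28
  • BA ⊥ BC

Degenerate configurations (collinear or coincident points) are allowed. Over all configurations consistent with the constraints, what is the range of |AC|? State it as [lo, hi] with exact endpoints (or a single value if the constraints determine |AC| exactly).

|AB| ∈ {19}
|BC| ∈ {28}
|AC| ∈ {√(1145)}

|AC| = √(1145)  (≈ 33.8378)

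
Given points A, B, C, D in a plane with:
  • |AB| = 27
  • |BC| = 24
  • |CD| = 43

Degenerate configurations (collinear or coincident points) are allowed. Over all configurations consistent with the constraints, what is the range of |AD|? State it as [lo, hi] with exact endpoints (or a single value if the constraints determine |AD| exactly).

|AD| ∈ [0, 94]  (≈ [0.0000, 94.0000])

|AB| ∈ {27}
|BC| ∈ {24}
|CD| ∈ {43}
|AC| ∈ [3, 51]
|BD| ∈ [19, 67]
|AD| ∈ [0, 94]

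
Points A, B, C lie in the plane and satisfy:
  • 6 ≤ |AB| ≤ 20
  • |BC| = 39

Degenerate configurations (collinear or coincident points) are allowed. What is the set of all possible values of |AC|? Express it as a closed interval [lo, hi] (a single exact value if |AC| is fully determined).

|AC| ∈ [19, 59]  (≈ [19.0000, 59.0000])

|AB| ∈ [6, 20]
|BC| ∈ {39}
|AC| ∈ [19, 59]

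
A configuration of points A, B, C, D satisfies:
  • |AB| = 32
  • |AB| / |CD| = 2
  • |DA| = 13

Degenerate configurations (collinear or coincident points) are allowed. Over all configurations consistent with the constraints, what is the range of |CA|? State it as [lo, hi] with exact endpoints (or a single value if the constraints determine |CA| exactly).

|CA| ∈ [3, 29]  (≈ [3.0000, 29.0000])

|AB| ∈ {32}
|AD| ∈ {13}
|CD| ∈ {16}
|BD| ∈ [19, 45]
|AC| ∈ [3, 29]
|BC| ∈ [3, 61]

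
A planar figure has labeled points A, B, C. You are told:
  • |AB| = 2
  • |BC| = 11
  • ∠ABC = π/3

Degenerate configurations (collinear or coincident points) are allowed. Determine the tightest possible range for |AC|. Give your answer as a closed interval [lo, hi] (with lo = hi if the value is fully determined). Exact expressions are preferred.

|AB| ∈ {2}
|BC| ∈ {11}
|AC| ∈ {√(103)}

|AC| = √(103)  (≈ 10.1489)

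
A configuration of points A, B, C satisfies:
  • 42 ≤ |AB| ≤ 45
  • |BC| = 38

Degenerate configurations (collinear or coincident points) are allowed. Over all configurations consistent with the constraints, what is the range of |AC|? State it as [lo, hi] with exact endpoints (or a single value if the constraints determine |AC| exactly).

|AB| ∈ [42, 45]
|BC| ∈ {38}
|AC| ∈ [4, 83]

|AC| ∈ [4, 83]  (≈ [4.0000, 83.0000])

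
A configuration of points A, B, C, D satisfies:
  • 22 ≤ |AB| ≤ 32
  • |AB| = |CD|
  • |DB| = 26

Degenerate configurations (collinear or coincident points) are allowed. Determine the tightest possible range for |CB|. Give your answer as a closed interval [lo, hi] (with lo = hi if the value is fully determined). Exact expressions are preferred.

|AB| ∈ [22, 32]
|BD| ∈ {26}
|CD| ∈ [22, 32]
|AD| ∈ [0, 58]
|BC| ∈ [0, 58]
|AC| ∈ [0, 90]

|CB| ∈ [0, 58]  (≈ [0.0000, 58.0000])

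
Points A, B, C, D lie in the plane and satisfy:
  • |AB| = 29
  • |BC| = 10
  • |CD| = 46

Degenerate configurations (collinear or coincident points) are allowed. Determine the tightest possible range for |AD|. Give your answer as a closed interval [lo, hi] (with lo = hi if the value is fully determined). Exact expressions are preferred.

|AD| ∈ [7, 85]  (≈ [7.0000, 85.0000])

|AB| ∈ {29}
|BC| ∈ {10}
|CD| ∈ {46}
|AC| ∈ [19, 39]
|BD| ∈ [36, 56]
|AD| ∈ [7, 85]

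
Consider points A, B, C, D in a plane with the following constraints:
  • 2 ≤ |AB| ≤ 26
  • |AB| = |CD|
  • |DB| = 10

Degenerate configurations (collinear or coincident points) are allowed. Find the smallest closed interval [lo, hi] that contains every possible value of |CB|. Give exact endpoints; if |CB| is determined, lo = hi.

|CB| ∈ [0, 36]  (≈ [0.0000, 36.0000])

|AB| ∈ [2, 26]
|BD| ∈ {10}
|CD| ∈ [2, 26]
|AD| ∈ [0, 36]
|BC| ∈ [0, 36]
|AC| ∈ [0, 62]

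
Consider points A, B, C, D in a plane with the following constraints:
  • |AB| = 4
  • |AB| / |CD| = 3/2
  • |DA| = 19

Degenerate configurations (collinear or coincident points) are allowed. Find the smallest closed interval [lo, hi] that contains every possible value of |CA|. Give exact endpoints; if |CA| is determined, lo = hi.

|CA| ∈ [49/3, 65/3]  (≈ [16.3333, 21.6667])

|AB| ∈ {4}
|AD| ∈ {19}
|CD| ∈ {8/3}
|BD| ∈ [15, 23]
|AC| ∈ [49/3, 65/3]
|BC| ∈ [37/3, 77/3]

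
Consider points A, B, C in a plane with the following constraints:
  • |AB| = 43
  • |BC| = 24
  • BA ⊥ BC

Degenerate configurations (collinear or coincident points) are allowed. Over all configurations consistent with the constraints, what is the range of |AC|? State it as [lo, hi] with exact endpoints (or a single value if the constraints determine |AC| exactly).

|AB| ∈ {43}
|BC| ∈ {24}
|AC| ∈ {5·√(97)}

|AC| = 5·√(97)  (≈ 49.2443)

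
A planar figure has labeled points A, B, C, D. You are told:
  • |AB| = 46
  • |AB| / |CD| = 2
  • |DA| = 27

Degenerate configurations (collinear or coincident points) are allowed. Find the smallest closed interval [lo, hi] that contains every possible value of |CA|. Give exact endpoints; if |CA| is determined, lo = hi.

|CA| ∈ [4, 50]  (≈ [4.0000, 50.0000])

|AB| ∈ {46}
|AD| ∈ {27}
|CD| ∈ {23}
|BD| ∈ [19, 73]
|AC| ∈ [4, 50]
|BC| ∈ [0, 96]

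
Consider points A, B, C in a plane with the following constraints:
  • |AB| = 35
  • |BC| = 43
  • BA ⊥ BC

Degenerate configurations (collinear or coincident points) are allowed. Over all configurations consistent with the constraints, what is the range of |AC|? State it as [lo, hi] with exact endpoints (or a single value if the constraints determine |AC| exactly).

|AB| ∈ {35}
|BC| ∈ {43}
|AC| ∈ {√(3074)}

|AC| = √(3074)  (≈ 55.4437)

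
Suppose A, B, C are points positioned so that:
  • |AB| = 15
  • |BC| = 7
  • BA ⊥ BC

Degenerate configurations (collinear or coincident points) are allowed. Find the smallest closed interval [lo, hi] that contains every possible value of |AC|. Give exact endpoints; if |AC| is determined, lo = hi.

|AB| ∈ {15}
|BC| ∈ {7}
|AC| ∈ {√(274)}

|AC| = √(274)  (≈ 16.5529)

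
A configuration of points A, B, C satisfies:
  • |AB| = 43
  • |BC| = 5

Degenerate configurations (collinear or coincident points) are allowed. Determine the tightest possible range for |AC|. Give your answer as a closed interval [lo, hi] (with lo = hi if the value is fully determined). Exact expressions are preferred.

|AC| ∈ [38, 48]  (≈ [38.0000, 48.0000])

|AB| ∈ {43}
|BC| ∈ {5}
|AC| ∈ [38, 48]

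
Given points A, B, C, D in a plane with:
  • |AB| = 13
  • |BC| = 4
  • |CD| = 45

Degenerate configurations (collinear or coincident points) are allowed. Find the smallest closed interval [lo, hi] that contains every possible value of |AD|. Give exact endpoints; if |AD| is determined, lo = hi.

|AB| ∈ {13}
|BC| ∈ {4}
|CD| ∈ {45}
|AC| ∈ [9, 17]
|BD| ∈ [41, 49]
|AD| ∈ [28, 62]

|AD| ∈ [28, 62]  (≈ [28.0000, 62.0000])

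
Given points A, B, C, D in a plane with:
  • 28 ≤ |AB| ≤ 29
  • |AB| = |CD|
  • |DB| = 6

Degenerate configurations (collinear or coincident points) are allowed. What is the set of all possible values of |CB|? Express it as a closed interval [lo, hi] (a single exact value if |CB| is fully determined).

|CB| ∈ [22, 35]  (≈ [22.0000, 35.0000])

|AB| ∈ [28, 29]
|BD| ∈ {6}
|CD| ∈ [28, 29]
|AD| ∈ [22, 35]
|BC| ∈ [22, 35]
|AC| ∈ [0, 64]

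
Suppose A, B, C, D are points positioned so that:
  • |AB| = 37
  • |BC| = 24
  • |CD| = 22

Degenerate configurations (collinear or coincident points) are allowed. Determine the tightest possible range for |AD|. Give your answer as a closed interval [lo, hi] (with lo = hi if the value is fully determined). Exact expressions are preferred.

|AB| ∈ {37}
|BC| ∈ {24}
|CD| ∈ {22}
|AC| ∈ [13, 61]
|BD| ∈ [2, 46]
|AD| ∈ [0, 83]

|AD| ∈ [0, 83]  (≈ [0.0000, 83.0000])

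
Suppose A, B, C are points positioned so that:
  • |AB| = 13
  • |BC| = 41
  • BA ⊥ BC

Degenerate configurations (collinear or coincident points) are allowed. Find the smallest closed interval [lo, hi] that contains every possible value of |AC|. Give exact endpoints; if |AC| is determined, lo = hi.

|AC| = 5·√(74)  (≈ 43.0116)

|AB| ∈ {13}
|BC| ∈ {41}
|AC| ∈ {5·√(74)}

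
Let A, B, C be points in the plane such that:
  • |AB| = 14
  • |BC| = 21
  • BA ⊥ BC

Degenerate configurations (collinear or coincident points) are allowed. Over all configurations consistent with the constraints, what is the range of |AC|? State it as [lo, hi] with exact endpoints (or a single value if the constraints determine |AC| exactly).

|AC| = 7·√(13)  (≈ 25.2389)

|AB| ∈ {14}
|BC| ∈ {21}
|AC| ∈ {7·√(13)}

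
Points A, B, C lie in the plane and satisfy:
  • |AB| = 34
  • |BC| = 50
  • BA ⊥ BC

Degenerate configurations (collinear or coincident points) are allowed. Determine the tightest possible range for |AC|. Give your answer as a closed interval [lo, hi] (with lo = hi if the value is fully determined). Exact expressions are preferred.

|AC| = 2·√(914)  (≈ 60.4649)

|AB| ∈ {34}
|BC| ∈ {50}
|AC| ∈ {2·√(914)}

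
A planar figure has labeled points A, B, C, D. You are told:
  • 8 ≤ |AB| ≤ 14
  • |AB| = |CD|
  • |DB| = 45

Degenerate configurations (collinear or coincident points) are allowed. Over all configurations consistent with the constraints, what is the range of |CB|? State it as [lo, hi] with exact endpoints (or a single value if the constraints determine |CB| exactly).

|AB| ∈ [8, 14]
|BD| ∈ {45}
|CD| ∈ [8, 14]
|AD| ∈ [31, 59]
|BC| ∈ [31, 59]
|AC| ∈ [17, 73]

|CB| ∈ [31, 59]  (≈ [31.0000, 59.0000])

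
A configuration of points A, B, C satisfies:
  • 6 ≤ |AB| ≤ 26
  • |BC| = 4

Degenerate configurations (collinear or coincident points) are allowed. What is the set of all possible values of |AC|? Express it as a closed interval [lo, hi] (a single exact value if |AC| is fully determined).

|AB| ∈ [6, 26]
|BC| ∈ {4}
|AC| ∈ [2, 30]

|AC| ∈ [2, 30]  (≈ [2.0000, 30.0000])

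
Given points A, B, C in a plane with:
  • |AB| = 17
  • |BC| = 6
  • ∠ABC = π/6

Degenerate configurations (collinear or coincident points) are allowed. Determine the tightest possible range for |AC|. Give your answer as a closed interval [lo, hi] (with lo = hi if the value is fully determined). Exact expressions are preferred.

|AC| = √(325 - 102·√(3))  (≈ 12.1791)

|AB| ∈ {17}
|BC| ∈ {6}
|AC| ∈ {√(325 - 102·√(3))}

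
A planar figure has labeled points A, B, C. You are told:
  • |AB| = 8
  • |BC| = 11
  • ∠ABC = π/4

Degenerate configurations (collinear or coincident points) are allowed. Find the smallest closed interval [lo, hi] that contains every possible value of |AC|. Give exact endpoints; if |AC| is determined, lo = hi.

|AC| = √(185 - 88·√(2))  (≈ 7.7813)

|AB| ∈ {8}
|BC| ∈ {11}
|AC| ∈ {√(185 - 88·√(2))}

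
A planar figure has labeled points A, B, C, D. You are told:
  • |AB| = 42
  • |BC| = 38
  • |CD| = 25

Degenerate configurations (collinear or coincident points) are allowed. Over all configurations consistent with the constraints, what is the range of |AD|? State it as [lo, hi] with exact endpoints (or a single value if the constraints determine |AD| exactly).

|AB| ∈ {42}
|BC| ∈ {38}
|CD| ∈ {25}
|AC| ∈ [4, 80]
|BD| ∈ [13, 63]
|AD| ∈ [0, 105]

|AD| ∈ [0, 105]  (≈ [0.0000, 105.0000])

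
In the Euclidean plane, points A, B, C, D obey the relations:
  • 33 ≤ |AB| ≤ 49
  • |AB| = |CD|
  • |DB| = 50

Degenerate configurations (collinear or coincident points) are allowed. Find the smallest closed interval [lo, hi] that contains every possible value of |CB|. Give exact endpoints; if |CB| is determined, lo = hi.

|AB| ∈ [33, 49]
|BD| ∈ {50}
|CD| ∈ [33, 49]
|AD| ∈ [1, 99]
|BC| ∈ [1, 99]
|AC| ∈ [0, 148]

|CB| ∈ [1, 99]  (≈ [1.0000, 99.0000])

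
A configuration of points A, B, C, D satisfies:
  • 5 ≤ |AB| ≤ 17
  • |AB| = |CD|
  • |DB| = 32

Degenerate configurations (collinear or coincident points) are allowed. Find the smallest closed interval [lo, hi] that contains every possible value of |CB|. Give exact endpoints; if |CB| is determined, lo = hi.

|CB| ∈ [15, 49]  (≈ [15.0000, 49.0000])

|AB| ∈ [5, 17]
|BD| ∈ {32}
|CD| ∈ [5, 17]
|AD| ∈ [15, 49]
|BC| ∈ [15, 49]
|AC| ∈ [0, 66]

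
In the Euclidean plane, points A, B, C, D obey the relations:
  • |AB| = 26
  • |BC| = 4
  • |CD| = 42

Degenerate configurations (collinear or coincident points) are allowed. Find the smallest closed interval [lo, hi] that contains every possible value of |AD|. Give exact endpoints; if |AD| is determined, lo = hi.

|AD| ∈ [12, 72]  (≈ [12.0000, 72.0000])

|AB| ∈ {26}
|BC| ∈ {4}
|CD| ∈ {42}
|AC| ∈ [22, 30]
|BD| ∈ [38, 46]
|AD| ∈ [12, 72]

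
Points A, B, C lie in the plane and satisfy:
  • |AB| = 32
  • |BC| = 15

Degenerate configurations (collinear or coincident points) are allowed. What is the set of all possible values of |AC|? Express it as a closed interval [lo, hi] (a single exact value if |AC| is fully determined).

|AB| ∈ {32}
|BC| ∈ {15}
|AC| ∈ [17, 47]

|AC| ∈ [17, 47]  (≈ [17.0000, 47.0000])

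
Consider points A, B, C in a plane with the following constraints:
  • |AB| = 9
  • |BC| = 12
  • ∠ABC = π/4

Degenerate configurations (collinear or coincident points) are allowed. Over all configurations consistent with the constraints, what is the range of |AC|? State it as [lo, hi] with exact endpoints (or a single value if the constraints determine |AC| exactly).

|AC| = 3·√(25 - 12·√(2))  (≈ 8.5009)

|AB| ∈ {9}
|BC| ∈ {12}
|AC| ∈ {3·√(25 - 12·√(2))}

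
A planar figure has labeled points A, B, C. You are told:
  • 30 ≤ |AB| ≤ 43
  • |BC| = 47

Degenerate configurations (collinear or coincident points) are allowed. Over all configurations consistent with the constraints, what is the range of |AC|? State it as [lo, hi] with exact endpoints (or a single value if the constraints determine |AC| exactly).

|AB| ∈ [30, 43]
|BC| ∈ {47}
|AC| ∈ [4, 90]

|AC| ∈ [4, 90]  (≈ [4.0000, 90.0000])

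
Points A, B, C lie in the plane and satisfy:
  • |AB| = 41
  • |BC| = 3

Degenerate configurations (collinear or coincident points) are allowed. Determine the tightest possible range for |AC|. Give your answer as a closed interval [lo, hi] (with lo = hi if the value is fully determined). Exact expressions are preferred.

|AC| ∈ [38, 44]  (≈ [38.0000, 44.0000])

|AB| ∈ {41}
|BC| ∈ {3}
|AC| ∈ [38, 44]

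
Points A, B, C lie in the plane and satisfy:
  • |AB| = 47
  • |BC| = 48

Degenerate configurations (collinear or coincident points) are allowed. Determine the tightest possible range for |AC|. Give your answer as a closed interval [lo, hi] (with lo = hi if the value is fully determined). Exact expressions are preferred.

|AC| ∈ [1, 95]  (≈ [1.0000, 95.0000])

|AB| ∈ {47}
|BC| ∈ {48}
|AC| ∈ [1, 95]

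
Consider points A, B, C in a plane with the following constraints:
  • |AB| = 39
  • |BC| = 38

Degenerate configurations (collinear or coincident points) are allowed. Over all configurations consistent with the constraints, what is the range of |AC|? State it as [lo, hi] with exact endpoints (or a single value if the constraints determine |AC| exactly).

|AB| ∈ {39}
|BC| ∈ {38}
|AC| ∈ [1, 77]

|AC| ∈ [1, 77]  (≈ [1.0000, 77.0000])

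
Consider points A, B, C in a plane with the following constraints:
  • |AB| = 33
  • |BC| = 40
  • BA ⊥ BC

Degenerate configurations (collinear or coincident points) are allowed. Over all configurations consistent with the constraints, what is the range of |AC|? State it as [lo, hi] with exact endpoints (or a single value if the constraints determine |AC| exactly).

|AC| = √(2689)  (≈ 51.8556)

|AB| ∈ {33}
|BC| ∈ {40}
|AC| ∈ {√(2689)}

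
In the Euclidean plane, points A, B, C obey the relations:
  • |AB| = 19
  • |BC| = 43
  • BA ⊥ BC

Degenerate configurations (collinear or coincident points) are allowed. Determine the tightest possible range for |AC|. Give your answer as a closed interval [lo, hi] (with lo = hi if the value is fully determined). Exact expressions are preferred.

|AC| = √(2210)  (≈ 47.0106)

|AB| ∈ {19}
|BC| ∈ {43}
|AC| ∈ {√(2210)}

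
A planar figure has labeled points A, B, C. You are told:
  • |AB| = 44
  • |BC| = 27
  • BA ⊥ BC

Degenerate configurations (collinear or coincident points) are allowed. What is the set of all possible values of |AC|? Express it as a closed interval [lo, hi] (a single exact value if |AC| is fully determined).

|AC| = √(2665)  (≈ 51.6236)

|AB| ∈ {44}
|BC| ∈ {27}
|AC| ∈ {√(2665)}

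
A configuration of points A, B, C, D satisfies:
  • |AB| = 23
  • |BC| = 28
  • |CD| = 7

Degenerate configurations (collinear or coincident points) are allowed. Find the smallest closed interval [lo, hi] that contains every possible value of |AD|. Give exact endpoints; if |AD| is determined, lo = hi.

|AB| ∈ {23}
|BC| ∈ {28}
|CD| ∈ {7}
|AC| ∈ [5, 51]
|BD| ∈ [21, 35]
|AD| ∈ [0, 58]

|AD| ∈ [0, 58]  (≈ [0.0000, 58.0000])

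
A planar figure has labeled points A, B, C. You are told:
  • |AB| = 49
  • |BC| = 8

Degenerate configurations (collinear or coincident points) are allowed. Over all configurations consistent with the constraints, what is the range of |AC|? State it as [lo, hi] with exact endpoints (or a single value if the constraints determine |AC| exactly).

|AB| ∈ {49}
|BC| ∈ {8}
|AC| ∈ [41, 57]

|AC| ∈ [41, 57]  (≈ [41.0000, 57.0000])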